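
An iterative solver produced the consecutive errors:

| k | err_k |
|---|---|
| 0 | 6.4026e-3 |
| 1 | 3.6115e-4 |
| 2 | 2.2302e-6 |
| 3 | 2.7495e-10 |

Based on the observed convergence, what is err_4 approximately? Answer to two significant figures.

3.3e-17

First estimate the order: p ≈ ln(err_3/err_2) / ln(err_2/err_1) = ln(2.7495e-10/2.2302e-6)/ln(2.2302e-6/3.6115e-4) = ln(0.000123285)/ln(0.00617527) ≈ 1.7693.
Then err_4 ≈ err_3·(err_3/err_2)^p = 2.7495e-10·(0.000123285)^1.7693 = 2.7495e-10·1.2124e-07 ≈ 3.333e-17.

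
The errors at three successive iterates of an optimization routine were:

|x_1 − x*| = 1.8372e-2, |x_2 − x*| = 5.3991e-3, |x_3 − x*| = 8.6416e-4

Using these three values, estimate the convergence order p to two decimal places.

1.50

p ≈ ln(|x_3 − x*|/|x_2 − x*|) / ln(|x_2 − x*|/|x_1 − x*|)
  = ln(8.6416e-4/5.3991e-3) / ln(5.3991e-3/1.8372e-2)
  = ln(0.160056) / ln(0.293877)
  = -1.83223 / -1.22459 ≈ 1.49620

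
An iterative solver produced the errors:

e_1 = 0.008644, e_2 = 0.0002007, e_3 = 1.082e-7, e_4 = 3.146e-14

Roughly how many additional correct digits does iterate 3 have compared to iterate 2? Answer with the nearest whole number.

3

Digits gained ≈ log₁₀(e_2/e_3) = log₁₀(0.0002007/1.082e-7) = log₁₀(1854.9) ≈ 3.268.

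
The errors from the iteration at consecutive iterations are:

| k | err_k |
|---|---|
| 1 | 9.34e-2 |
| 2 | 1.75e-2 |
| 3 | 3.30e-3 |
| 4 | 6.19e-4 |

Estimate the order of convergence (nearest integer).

1

Consecutive ratios: err_4/err_3 = 6.19e-4/3.30e-3 = 0.187576, err_3/err_2 = 3.30e-3/1.75e-2 = 0.188571.
p ≈ ln(0.187576)/ln(0.188571) = -1.6736/-1.6683 ≈ 1.00.
So the convergence is linear (order 1).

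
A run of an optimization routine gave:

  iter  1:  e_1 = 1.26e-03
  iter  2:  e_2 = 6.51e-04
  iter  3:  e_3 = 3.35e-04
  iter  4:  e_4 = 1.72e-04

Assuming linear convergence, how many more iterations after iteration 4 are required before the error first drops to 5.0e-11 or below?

23

Rate ρ ≈ e_4/e_3 = 1.72e-04/3.35e-04 = 0.5134.
After j more steps, e_{4+j} ≈ 1.72e-04·ρ^j; need ρ^j ≤ 5.0e-11/1.72e-04 = 2.90698e-07.
j ≥ ln(2.90698e-07)/ln(0.5134) = -15.0510/-0.66670 = 22.575.
So 23 more iterations are needed.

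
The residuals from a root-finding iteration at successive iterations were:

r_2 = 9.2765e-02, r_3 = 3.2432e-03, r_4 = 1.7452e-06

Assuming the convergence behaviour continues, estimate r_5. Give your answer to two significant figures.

8.0e-14

First estimate the order: p ≈ ln(r_4/r_3) / ln(r_3/r_2) = ln(1.7452e-06/3.2432e-03)/ln(3.2432e-03/9.2765e-02) = ln(0.000538111)/ln(0.0349615) ≈ 2.2446.
Then r_5 ≈ r_4·(r_4/r_3)^p = 1.7452e-06·(0.000538111)^2.2446 = 1.7452e-06·4.5932e-08 ≈ 8.016e-14.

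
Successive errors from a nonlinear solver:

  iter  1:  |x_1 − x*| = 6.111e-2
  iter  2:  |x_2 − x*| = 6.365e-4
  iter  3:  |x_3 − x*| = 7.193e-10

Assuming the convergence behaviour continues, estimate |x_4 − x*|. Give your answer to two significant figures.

First estimate the order: p ≈ ln(|x_3 − x*|/|x_2 − x*|) / ln(|x_2 − x*|/|x_1 − x*|) = ln(7.193e-10/6.365e-4)/ln(6.365e-4/6.111e-2) = ln(1.13009e-06)/ln(0.0104156) ≈ 3.0000.
Then |x_4 − x*| ≈ |x_3 − x*|·(|x_3 − x*|/|x_2 − x*|)^p = 7.193e-10·(1.13009e-06)^3.0000 = 7.193e-10·1.44324e-18 ≈ 1.038e-27.

1.0e-27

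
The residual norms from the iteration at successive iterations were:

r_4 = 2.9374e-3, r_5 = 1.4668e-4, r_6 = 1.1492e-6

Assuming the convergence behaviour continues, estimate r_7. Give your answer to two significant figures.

First estimate the order: p ≈ ln(r_6/r_5) / ln(r_5/r_4) = ln(1.1492e-6/1.4668e-4)/ln(1.4668e-4/2.9374e-3) = ln(0.00783474)/ln(0.0499353) ≈ 1.6180.
Then r_7 ≈ r_6·(r_6/r_5)^p = 1.1492e-6·(0.00783474)^1.6180 = 1.1492e-6·0.00039132 ≈ 4.497e-10.

4.5e-10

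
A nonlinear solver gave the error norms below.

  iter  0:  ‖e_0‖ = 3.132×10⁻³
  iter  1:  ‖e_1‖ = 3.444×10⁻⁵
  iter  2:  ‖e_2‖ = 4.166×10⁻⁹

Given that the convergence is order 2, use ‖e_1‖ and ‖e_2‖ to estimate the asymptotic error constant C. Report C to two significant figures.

C ≈ ‖e_2‖ / ‖e_1‖^2
  = 4.166×10⁻⁹ / (3.444×10⁻⁵)^2
  = 4.166×10⁻⁹ / 1.18611e-09 ≈ 3.5123

3.5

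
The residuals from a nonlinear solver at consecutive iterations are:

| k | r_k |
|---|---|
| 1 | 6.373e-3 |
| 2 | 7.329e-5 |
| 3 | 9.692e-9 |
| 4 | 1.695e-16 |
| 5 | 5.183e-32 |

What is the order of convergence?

2

Consecutive ratios: r_5/r_4 = 5.183e-32/1.695e-16 = 3.05782e-16, r_4/r_3 = 1.695e-16/9.692e-9 = 1.74887e-08.
p ≈ ln(3.05782e-16)/ln(1.74887e-08) = -35.7237/-17.8617 ≈ 2.00.
So the convergence is quadratic (order 2).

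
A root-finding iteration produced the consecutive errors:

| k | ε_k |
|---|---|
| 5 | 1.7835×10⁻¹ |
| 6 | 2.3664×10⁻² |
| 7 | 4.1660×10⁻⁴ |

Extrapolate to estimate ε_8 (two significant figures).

First estimate the order: p ≈ ln(ε_7/ε_6) / ln(ε_6/ε_5) = ln(4.1660×10⁻⁴/2.3664×10⁻²)/ln(2.3664×10⁻²/1.7835×10⁻¹) = ln(0.0176048)/ln(0.132683) ≈ 2.0000.
Then ε_8 ≈ ε_7·(ε_7/ε_6)^p = 4.1660×10⁻⁴·(0.0176048)^2.0000 = 4.1660×10⁻⁴·0.000309929 ≈ 1.291e-07.

1.3e-7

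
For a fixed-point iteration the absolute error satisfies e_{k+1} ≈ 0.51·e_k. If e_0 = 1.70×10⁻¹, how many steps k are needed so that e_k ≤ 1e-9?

After k steps, e_k ≈ 1.70×10⁻¹·0.51^k.
Need 0.51^k ≤ 1e-9/1.70×10⁻¹ = 5.88235e-09.
k ≥ ln(5.88235e-09)/ln(0.51) = -18.9513/-0.67334 = 28.145.
Smallest integer k = 29.

29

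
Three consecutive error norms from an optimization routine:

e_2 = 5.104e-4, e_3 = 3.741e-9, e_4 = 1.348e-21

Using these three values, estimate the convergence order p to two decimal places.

p ≈ ln(e_4/e_3) / ln(e_3/e_2)
  = ln(1.348e-21/3.741e-9) / ln(3.741e-9/5.104e-4)
  = ln(3.60331e-13) / ln(7.32955e-06)
  = -28.65175 / -11.82360 ≈ 2.42327

2.42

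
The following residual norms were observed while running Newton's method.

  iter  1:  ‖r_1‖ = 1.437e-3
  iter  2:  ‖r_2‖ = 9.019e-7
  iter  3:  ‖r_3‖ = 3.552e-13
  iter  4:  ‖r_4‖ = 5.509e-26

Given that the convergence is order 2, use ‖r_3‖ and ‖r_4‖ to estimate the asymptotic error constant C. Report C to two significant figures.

0.44

C ≈ ‖r_4‖ / ‖r_3‖^2
  = 5.509e-26 / (3.552e-13)^2
  = 5.509e-26 / 1.26167e-25 ≈ 0.43664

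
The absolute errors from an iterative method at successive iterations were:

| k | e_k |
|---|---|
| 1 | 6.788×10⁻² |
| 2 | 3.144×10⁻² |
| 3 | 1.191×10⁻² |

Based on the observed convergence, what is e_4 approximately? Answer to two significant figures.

3.5e-3

First estimate the order: p ≈ ln(e_3/e_2) / ln(e_2/e_1) = ln(1.191×10⁻²/3.144×10⁻²)/ln(3.144×10⁻²/6.788×10⁻²) = ln(0.378817)/ln(0.46317) ≈ 1.2612.
Then e_4 ≈ e_3·(e_3/e_2)^p = 1.191×10⁻²·(0.378817)^1.2612 = 1.191×10⁻²·0.293978 ≈ 0.003501.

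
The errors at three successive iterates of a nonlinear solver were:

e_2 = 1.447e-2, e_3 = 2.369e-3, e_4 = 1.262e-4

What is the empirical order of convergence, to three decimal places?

p ≈ ln(e_4/e_3) / ln(e_3/e_2)
  = ln(1.262e-4/2.369e-3) / ln(2.369e-3/1.447e-2)
  = ln(0.0532714) / ln(0.163718)
  = -2.932356 / -1.809610 ≈ 1.620435

1.620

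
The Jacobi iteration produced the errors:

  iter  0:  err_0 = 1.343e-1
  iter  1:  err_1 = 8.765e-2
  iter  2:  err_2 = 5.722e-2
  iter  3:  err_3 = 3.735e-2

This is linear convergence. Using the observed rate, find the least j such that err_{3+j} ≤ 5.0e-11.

48

Rate ρ ≈ err_3/err_2 = 3.735e-2/5.722e-2 = 0.6527.
After j more steps, err_{3+j} ≈ 3.735e-2·ρ^j; need ρ^j ≤ 5.0e-11/3.735e-2 = 1.33869e-09.
j ≥ ln(1.33869e-09)/ln(0.6527) = -20.4316/-0.42664 = 47.890.
So 48 more iterations are needed.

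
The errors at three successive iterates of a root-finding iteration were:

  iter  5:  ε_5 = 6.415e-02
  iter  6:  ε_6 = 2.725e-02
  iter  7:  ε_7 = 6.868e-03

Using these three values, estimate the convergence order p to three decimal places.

1.610

p ≈ ln(ε_7/ε_6) / ln(ε_6/ε_5)
  = ln(6.868e-03/2.725e-02) / ln(2.725e-02/6.415e-02)
  = ln(0.252037) / ln(0.424786)
  = -1.378179 / -0.856170 ≈ 1.609703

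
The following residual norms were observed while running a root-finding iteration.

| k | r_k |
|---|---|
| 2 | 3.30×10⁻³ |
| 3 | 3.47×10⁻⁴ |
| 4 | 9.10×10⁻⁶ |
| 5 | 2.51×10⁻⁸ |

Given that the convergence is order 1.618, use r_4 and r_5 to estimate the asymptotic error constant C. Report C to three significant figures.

C ≈ r_5 / r_4^1.618
  = 2.51×10⁻⁸ / (9.10×10⁻⁶)^1.618
  = 2.51×10⁻⁸ / 6.97797e-09 ≈ 3.597

3.60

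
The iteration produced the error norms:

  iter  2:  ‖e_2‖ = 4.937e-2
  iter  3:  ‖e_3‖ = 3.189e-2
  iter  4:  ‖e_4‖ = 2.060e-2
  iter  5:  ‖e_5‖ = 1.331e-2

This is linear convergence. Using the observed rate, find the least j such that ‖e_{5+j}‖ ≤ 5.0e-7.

Rate ρ ≈ ‖e_5‖/‖e_4‖ = 1.331e-2/2.060e-2 = 0.6461.
After j more steps, ‖e_{5+j}‖ ≈ 1.331e-2·ρ^j; need ρ^j ≤ 5.0e-7/1.331e-2 = 3.75657e-05.
j ≥ ln(3.75657e-05)/ln(0.6461) = -10.1894/-0.43680 = 23.327.
So 24 more iterations are needed.

24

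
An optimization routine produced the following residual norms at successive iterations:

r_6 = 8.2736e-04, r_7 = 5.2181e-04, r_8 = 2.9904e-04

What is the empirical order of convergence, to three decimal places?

1.208

p ≈ ln(r_8/r_7) / ln(r_7/r_6)
  = ln(2.9904e-04/5.2181e-04) / ln(5.2181e-04/8.2736e-04)
  = ln(0.573082) / ln(0.630693)
  = -0.556726 / -0.460936 ≈ 1.207816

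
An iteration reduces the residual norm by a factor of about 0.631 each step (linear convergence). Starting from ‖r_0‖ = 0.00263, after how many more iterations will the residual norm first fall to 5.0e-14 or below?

After k steps, ‖r_k‖ ≈ 0.00263·0.631^k.
Need 0.631^k ≤ 5.0e-14/0.00263 = 1.90114e-11.
k ≥ ln(1.90114e-11)/ln(0.631) = -24.6860/-0.46045 = 53.613.
Smallest integer k = 54.

54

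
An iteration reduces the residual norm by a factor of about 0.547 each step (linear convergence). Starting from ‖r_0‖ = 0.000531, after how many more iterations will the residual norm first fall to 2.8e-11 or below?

After k steps, ‖r_k‖ ≈ 0.000531·0.547^k.
Need 0.547^k ≤ 2.8e-11/0.000531 = 5.27307e-08.
k ≥ ln(5.27307e-08)/ln(0.547) = -16.7581/-0.60331 = 27.777.
Smallest integer k = 28.

28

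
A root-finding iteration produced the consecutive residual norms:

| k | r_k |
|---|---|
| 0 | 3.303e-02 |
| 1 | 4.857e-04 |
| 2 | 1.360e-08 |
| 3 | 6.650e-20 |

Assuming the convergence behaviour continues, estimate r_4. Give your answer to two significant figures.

5.3e-48

First estimate the order: p ≈ ln(r_3/r_2) / ln(r_2/r_1) = ln(6.650e-20/1.360e-08)/ln(1.360e-08/4.857e-04) = ln(4.88971e-12)/ln(2.80008e-05) ≈ 2.4843.
Then r_4 ≈ r_3·(r_3/r_2)^p = 6.650e-20·(4.88971e-12)^2.4843 = 6.650e-20·7.95767e-29 ≈ 5.292e-48.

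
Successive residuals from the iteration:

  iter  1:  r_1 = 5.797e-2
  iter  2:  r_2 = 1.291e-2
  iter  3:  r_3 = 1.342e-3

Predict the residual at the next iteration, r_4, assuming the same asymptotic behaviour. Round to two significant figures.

First estimate the order: p ≈ ln(r_3/r_2) / ln(r_2/r_1) = ln(1.342e-3/1.291e-2)/ln(1.291e-2/5.797e-2) = ln(0.10395)/ln(0.222701) ≈ 1.5073.
Then r_4 ≈ r_3·(r_3/r_2)^p = 1.342e-3·(0.10395)^1.5073 = 1.342e-3·0.0329655 ≈ 4.424e-05.

4.4e-5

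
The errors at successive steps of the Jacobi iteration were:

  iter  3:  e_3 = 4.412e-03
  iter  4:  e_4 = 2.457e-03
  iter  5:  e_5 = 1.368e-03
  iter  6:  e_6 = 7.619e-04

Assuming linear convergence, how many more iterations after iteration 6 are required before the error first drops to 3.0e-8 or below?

18

Rate ρ ≈ e_6/e_5 = 7.619e-04/1.368e-03 = 0.5569.
After j more steps, e_{6+j} ≈ 7.619e-04·ρ^j; need ρ^j ≤ 3.0e-8/7.619e-04 = 3.93752e-05.
j ≥ ln(3.93752e-05)/ln(0.5569) = -10.1424/-0.58537 = 17.326.
So 18 more iterations are needed.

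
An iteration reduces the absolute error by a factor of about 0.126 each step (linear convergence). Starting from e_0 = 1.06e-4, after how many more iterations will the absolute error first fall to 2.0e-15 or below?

12

After k steps, e_k ≈ 1.06e-4·0.126^k.
Need 0.126^k ≤ 2.0e-15/1.06e-4 = 1.88679e-11.
k ≥ ln(1.88679e-11)/ln(0.126) = -24.6936/-2.07147 = 11.921.
Smallest integer k = 12.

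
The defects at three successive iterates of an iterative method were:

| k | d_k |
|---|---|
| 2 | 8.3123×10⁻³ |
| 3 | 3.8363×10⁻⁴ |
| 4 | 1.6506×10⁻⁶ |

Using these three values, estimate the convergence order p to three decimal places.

p ≈ ln(d_4/d_3) / ln(d_3/d_2)
  = ln(1.6506×10⁻⁶/3.8363×10⁻⁴) / ln(3.8363×10⁻⁴/8.3123×10⁻³)
  = ln(0.00430258) / ln(0.0461521)
  = -5.448540 / -3.075813 ≈ 1.771415

1.771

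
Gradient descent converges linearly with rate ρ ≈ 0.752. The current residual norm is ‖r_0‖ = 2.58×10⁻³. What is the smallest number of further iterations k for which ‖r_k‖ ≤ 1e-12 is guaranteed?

77

After k steps, ‖r_k‖ ≈ 2.58×10⁻³·0.752^k.
Need 0.752^k ≤ 1e-12/2.58×10⁻³ = 3.87597e-10.
k ≥ ln(3.87597e-10)/ln(0.752) = -21.6711/-0.28502 = 76.034.
Smallest integer k = 77.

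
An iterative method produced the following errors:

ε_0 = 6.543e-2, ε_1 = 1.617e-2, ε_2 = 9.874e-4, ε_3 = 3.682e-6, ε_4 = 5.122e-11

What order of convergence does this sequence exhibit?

Consecutive ratios: ε_4/ε_3 = 5.122e-11/3.682e-6 = 1.39109e-05, ε_3/ε_2 = 3.682e-6/9.874e-4 = 0.00372899.
p ≈ ln(1.39109e-05)/ln(0.00372899) = -11.1828/-5.5916 ≈ 2.00.
So the convergence is quadratic (order 2).

2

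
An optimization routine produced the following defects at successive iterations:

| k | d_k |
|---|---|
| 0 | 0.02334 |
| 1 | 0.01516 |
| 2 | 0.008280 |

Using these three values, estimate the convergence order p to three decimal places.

p ≈ ln(d_2/d_1) / ln(d_1/d_0)
  = ln(0.008280/0.01516) / ln(0.01516/0.02334)
  = ln(0.546174) / ln(0.649529)
  = -0.604818 / -0.431508 ≈ 1.401638

1.402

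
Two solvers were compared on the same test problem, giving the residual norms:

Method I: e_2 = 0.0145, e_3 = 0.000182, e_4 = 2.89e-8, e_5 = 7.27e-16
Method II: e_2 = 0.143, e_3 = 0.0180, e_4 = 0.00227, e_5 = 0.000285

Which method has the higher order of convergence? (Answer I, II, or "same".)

I

Method I: p ≈ ln(7.27e-16/2.89e-8)/ln(2.89e-8/0.000182) ≈ 2.00.
Method II: p ≈ ln(0.000285/0.00227)/ln(0.00227/0.0180) ≈ 1.00.
Method I has the higher order (≈2.0 vs ≈1.0).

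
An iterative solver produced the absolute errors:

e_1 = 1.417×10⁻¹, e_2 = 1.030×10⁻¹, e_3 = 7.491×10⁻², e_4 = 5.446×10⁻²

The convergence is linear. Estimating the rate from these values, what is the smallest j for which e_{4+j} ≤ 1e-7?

Rate ρ ≈ e_4/e_3 = 5.446×10⁻²/7.491×10⁻² = 0.7270.
After j more steps, e_{4+j} ≈ 5.446×10⁻²·ρ^j; need ρ^j ≤ 1e-7/5.446×10⁻² = 1.83621e-06.
j ≥ ln(1.83621e-06)/ln(0.7270) = -13.2078/-0.31883 = 41.426.
So 42 more iterations are needed.

42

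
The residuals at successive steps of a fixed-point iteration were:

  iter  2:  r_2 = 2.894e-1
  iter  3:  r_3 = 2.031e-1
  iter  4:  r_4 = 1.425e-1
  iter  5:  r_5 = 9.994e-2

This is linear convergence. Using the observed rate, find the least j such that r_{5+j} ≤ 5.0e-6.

28

Rate ρ ≈ r_5/r_4 = 9.994e-2/1.425e-1 = 0.7013.
After j more steps, r_{5+j} ≈ 9.994e-2·ρ^j; need ρ^j ≤ 5.0e-6/9.994e-2 = 5.003e-05.
j ≥ ln(5.003e-05)/ln(0.7013) = -9.9029/-0.35482 = 27.910.
So 28 more iterations are needed.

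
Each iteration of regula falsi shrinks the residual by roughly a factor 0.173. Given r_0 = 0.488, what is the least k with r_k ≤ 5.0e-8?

After k steps, r_k ≈ 0.488·0.173^k.
Need 0.173^k ≤ 5.0e-8/0.488 = 1.02459e-07.
k ≥ ln(1.02459e-07)/ln(0.173) = -16.0938/-1.75446 = 9.173.
Smallest integer k = 10.

10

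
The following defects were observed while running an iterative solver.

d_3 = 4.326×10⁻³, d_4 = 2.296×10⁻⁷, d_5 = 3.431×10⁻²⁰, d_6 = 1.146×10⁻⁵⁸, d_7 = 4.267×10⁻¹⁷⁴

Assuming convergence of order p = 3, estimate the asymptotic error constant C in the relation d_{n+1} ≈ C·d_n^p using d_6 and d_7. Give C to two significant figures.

C ≈ d_7 / d_6^3
  = 4.267×10⁻¹⁷⁴ / (1.146×10⁻⁵⁸)^3
  = 4.267×10⁻¹⁷⁴ / 1.50506e-174 ≈ 2.8351

2.8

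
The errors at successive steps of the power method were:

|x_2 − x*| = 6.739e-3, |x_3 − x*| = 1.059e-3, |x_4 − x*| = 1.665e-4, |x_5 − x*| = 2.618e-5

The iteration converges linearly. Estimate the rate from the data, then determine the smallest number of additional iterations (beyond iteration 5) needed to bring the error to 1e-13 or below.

Rate ρ ≈ |x_5 − x*|/|x_4 − x*| = 2.618e-5/1.665e-4 = 0.1572.
After j more steps, |x_{5+j} − x*| ≈ 2.618e-5·ρ^j; need ρ^j ≤ 1e-13/2.618e-5 = 3.81971e-09.
j ≥ ln(3.81971e-09)/ln(0.1572) = -19.3831/-1.85024 = 10.476.
So 11 more iterations are needed.

11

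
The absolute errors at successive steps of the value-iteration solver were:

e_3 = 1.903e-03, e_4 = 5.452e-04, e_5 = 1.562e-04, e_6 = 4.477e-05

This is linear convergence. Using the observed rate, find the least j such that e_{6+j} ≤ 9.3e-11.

11

Rate ρ ≈ e_6/e_5 = 4.477e-05/1.562e-04 = 0.2866.
After j more steps, e_{6+j} ≈ 4.477e-05·ρ^j; need ρ^j ≤ 9.3e-11/4.477e-05 = 2.07728e-06.
j ≥ ln(2.07728e-06)/ln(0.2866) = -13.0845/-1.24967 = 10.470.
So 11 more iterations are needed.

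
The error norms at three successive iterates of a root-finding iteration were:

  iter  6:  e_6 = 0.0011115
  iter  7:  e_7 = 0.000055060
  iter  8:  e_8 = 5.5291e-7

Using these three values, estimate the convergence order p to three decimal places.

p ≈ ln(e_8/e_7) / ln(e_7/e_6)
  = ln(5.5291e-7/0.000055060) / ln(0.000055060/0.0011115)
  = ln(0.010042) / ln(0.0495367)
  = -4.600979 / -3.005041 ≈ 1.531087

1.531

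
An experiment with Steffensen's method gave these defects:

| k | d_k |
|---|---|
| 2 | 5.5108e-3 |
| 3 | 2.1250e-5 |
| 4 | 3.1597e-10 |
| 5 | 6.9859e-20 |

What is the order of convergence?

Consecutive ratios: d_5/d_4 = 6.9859e-20/3.1597e-10 = 2.21094e-10, d_4/d_3 = 3.1597e-10/2.1250e-5 = 1.48692e-05.
p ≈ ln(2.21094e-10)/ln(1.48692e-05) = -22.2324/-11.1162 ≈ 2.00.
So the convergence is quadratic (order 2).

2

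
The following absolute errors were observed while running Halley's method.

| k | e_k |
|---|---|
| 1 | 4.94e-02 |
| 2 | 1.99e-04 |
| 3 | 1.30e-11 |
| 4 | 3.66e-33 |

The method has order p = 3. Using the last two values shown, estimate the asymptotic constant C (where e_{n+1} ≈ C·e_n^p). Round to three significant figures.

1.67

C ≈ e_4 / e_3^3
  = 3.66e-33 / (1.30e-11)^3
  = 3.66e-33 / 2.197e-33 ≈ 1.6659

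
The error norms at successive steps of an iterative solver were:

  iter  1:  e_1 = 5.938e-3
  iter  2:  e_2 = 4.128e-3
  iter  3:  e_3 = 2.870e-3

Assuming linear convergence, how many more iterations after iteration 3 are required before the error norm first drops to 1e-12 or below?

60

Rate ρ ≈ e_3/e_2 = 2.870e-3/4.128e-3 = 0.6953.
After j more steps, e_{3+j} ≈ 2.870e-3·ρ^j; need ρ^j ≤ 1e-12/2.870e-3 = 3.48432e-10.
j ≥ ln(3.48432e-10)/ln(0.6953) = -21.7776/-0.36341 = 59.926.
So 60 more iterations are needed.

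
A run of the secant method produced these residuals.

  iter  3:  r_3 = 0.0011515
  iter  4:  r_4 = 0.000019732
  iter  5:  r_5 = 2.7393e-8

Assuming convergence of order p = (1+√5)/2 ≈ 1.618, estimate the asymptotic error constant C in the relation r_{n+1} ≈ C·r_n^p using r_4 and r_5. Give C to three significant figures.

C ≈ r_5 / r_4^1.618
  = 2.7393e-8 / (0.000019732)^1.618
  = 2.7393e-8 / 2.44111e-08 ≈ 1.1222

1.12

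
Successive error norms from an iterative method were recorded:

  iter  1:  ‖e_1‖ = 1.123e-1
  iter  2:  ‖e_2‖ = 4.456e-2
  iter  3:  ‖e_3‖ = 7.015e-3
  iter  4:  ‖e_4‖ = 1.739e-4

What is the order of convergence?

2

Consecutive ratios: ‖e_4‖/‖e_3‖ = 1.739e-4/7.015e-3 = 0.0247897, ‖e_3‖/‖e_2‖ = 7.015e-3/4.456e-2 = 0.157428.
p ≈ ln(0.0247897)/ln(0.157428) = -3.6973/-1.8488 ≈ 2.00.
So the convergence is quadratic (order 2).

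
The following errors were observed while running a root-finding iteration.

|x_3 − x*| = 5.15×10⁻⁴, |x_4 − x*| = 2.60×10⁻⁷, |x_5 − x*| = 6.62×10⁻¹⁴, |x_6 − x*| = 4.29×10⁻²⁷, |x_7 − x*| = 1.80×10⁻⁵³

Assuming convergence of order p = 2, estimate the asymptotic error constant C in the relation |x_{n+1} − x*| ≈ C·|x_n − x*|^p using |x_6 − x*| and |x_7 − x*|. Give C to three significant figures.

0.978

C ≈ |x_7 − x*| / |x_6 − x*|^2
  = 1.80×10⁻⁵³ / (4.29×10⁻²⁷)^2
  = 1.80×10⁻⁵³ / 1.84041e-53 ≈ 0.97804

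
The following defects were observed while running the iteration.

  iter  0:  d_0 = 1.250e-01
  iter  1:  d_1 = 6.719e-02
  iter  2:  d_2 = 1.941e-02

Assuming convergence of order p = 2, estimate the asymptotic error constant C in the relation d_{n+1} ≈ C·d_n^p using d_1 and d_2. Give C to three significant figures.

4.30

C ≈ d_2 / d_1^2
  = 1.941e-02 / (6.719e-02)^2
  = 1.941e-02 / 0.0045145 ≈ 4.2995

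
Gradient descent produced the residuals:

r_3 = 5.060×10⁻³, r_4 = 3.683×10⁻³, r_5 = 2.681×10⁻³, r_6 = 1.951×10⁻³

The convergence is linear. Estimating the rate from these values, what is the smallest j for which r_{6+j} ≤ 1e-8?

39

Rate ρ ≈ r_6/r_5 = 1.951×10⁻³/2.681×10⁻³ = 0.7277.
After j more steps, r_{6+j} ≈ 1.951×10⁻³·ρ^j; need ρ^j ≤ 1e-8/1.951×10⁻³ = 5.12558e-06.
j ≥ ln(5.12558e-06)/ln(0.7277) = -12.1813/-0.31787 = 38.322.
So 39 more iterations are needed.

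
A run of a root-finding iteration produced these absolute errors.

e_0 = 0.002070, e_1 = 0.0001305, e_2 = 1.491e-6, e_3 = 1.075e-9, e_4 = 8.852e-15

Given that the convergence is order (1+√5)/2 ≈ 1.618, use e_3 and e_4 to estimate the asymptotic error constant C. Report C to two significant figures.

C ≈ e_4 / e_3^1.618
  = 8.852e-15 / (1.075e-9)^1.618
  = 8.852e-15 / 3.0819e-15 ≈ 2.8723

2.9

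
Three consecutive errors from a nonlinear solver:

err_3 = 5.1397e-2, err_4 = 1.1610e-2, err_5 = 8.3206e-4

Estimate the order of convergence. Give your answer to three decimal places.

p ≈ ln(err_5/err_4) / ln(err_4/err_3)
  = ln(8.3206e-4/1.1610e-2) / ln(1.1610e-2/5.1397e-2)
  = ln(0.0716675) / ln(0.225889)
  = -2.635718 / -1.487712 ≈ 1.771659

1.772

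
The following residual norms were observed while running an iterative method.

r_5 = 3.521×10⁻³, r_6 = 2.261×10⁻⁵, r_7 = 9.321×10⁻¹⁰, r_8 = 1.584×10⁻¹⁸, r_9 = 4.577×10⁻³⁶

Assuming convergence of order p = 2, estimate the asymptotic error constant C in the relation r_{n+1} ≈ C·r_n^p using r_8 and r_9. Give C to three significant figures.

C ≈ r_9 / r_8^2
  = 4.577×10⁻³⁶ / (1.584×10⁻¹⁸)^2
  = 4.577×10⁻³⁶ / 2.50906e-36 ≈ 1.8242

1.82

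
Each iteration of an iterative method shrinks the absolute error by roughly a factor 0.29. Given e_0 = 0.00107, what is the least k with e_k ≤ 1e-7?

After k steps, e_k ≈ 0.00107·0.29^k.
Need 0.29^k ≤ 1e-7/0.00107 = 9.34579e-05.
k ≥ ln(9.34579e-05)/ln(0.29) = -9.2780/-1.23787 = 7.495.
Smallest integer k = 8.

8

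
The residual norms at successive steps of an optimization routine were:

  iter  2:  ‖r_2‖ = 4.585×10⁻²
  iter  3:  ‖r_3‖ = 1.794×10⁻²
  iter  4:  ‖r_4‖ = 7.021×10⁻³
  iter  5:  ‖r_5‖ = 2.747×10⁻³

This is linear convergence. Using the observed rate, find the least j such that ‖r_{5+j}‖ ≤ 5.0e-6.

7

Rate ρ ≈ ‖r_5‖/‖r_4‖ = 2.747×10⁻³/7.021×10⁻³ = 0.3913.
After j more steps, ‖r_{5+j}‖ ≈ 2.747×10⁻³·ρ^j; need ρ^j ≤ 5.0e-6/2.747×10⁻³ = 0.00182017.
j ≥ ln(0.00182017)/ln(0.3913) = -6.3088/-0.93828 = 6.724.
So 7 more iterations are needed.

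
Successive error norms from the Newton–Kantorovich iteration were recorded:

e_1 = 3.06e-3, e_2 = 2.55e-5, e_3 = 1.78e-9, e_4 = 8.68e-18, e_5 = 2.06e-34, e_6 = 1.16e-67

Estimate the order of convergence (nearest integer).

2

Consecutive ratios: e_6/e_5 = 1.16e-67/2.06e-34 = 5.63107e-34, e_5/e_4 = 2.06e-34/8.68e-18 = 2.37327e-17.
p ≈ ln(5.63107e-34)/ln(2.37327e-17) = -76.5596/-38.2797 ≈ 2.00.
So the convergence is quadratic (order 2).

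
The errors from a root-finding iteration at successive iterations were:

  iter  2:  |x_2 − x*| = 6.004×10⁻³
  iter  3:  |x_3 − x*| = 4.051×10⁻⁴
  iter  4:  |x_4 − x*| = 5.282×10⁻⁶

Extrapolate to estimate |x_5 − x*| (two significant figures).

First estimate the order: p ≈ ln(|x_4 − x*|/|x_3 − x*|) / ln(|x_3 − x*|/|x_2 − x*|) = ln(5.282×10⁻⁶/4.051×10⁻⁴)/ln(4.051×10⁻⁴/6.004×10⁻³) = ln(0.0130388)/ln(0.0674717) ≈ 1.6097.
Then |x_5 − x*| ≈ |x_4 − x*|·(|x_4 − x*|/|x_3 − x*|)^p = 5.282×10⁻⁶·(0.0130388)^1.6097 = 5.282×10⁻⁶·0.000924907 ≈ 4.885e-09.

4.9e-9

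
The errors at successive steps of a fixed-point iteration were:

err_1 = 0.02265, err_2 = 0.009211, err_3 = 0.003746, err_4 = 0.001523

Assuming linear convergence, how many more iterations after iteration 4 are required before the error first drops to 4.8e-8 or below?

Rate ρ ≈ err_4/err_3 = 0.001523/0.003746 = 0.4066.
After j more steps, err_{4+j} ≈ 0.001523·ρ^j; need ρ^j ≤ 4.8e-8/0.001523 = 3.15167e-05.
j ≥ ln(3.15167e-05)/ln(0.4066) = -10.3650/-0.89993 = 11.518.
So 12 more iterations are needed.

12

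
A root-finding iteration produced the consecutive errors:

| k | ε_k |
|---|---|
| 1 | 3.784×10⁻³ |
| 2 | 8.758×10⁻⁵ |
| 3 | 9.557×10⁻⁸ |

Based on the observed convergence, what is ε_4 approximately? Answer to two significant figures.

4.1e-13

First estimate the order: p ≈ ln(ε_3/ε_2) / ln(ε_2/ε_1) = ln(9.557×10⁻⁸/8.758×10⁻⁵)/ln(8.758×10⁻⁵/3.784×10⁻³) = ln(0.00109123)/ln(0.0231448) ≈ 1.8111.
Then ε_4 ≈ ε_3·(ε_3/ε_2)^p = 9.557×10⁻⁸·(0.00109123)^1.8111 = 9.557×10⁻⁸·4.31887e-06 ≈ 4.128e-13.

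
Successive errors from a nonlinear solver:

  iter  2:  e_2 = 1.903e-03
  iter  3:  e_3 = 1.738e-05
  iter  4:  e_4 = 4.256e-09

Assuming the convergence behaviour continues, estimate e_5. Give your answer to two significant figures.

1.7e-15

First estimate the order: p ≈ ln(e_4/e_3) / ln(e_3/e_2) = ln(4.256e-09/1.738e-05)/ln(1.738e-05/1.903e-03) = ln(0.000244879)/ln(0.00913295) ≈ 1.7707.
Then e_5 ≈ e_4·(e_4/e_3)^p = 4.256e-09·(0.000244879)^1.7707 = 4.256e-09·4.03568e-07 ≈ 1.718e-15.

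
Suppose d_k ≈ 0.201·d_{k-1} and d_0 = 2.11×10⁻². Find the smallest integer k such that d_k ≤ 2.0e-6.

6

After k steps, d_k ≈ 2.11×10⁻²·0.201^k.
Need 0.201^k ≤ 2.0e-6/2.11×10⁻² = 9.47867e-05.
k ≥ ln(9.47867e-05)/ln(0.201) = -9.2639/-1.60445 = 5.774.
Smallest integer k = 6.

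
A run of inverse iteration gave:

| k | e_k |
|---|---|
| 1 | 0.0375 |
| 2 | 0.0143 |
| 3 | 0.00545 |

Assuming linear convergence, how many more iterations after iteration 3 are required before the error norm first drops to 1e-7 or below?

12

Rate ρ ≈ e_3/e_2 = 0.00545/0.0143 = 0.3811.
After j more steps, e_{3+j} ≈ 0.00545·ρ^j; need ρ^j ≤ 1e-7/0.00545 = 1.83486e-05.
j ≥ ln(1.83486e-05)/ln(0.3811) = -10.9060/-0.96469 = 11.305.
So 12 more iterations are needed.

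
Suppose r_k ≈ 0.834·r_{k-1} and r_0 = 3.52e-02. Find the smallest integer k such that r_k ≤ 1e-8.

84

After k steps, r_k ≈ 3.52e-02·0.834^k.
Need 0.834^k ≤ 1e-8/3.52e-02 = 2.84091e-07.
k ≥ ln(2.84091e-07)/ln(0.834) = -15.0740/-0.18152 = 83.043.
Smallest integer k = 84.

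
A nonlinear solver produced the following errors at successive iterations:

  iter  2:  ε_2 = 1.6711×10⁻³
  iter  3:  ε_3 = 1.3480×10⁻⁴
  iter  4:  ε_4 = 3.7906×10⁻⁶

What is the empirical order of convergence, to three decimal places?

p ≈ ln(ε_4/ε_3) / ln(ε_3/ε_2)
  = ln(3.7906×10⁻⁶/1.3480×10⁻⁴) / ln(1.3480×10⁻⁴/1.6711×10⁻³)
  = ln(0.0281202) / ln(0.0806654)
  = -3.571267 / -2.517446 ≈ 1.418607

1.419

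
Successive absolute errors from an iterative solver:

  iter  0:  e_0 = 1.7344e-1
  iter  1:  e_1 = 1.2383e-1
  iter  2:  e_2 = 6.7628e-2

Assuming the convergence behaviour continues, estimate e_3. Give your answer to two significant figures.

First estimate the order: p ≈ ln(e_2/e_1) / ln(e_1/e_0) = ln(6.7628e-2/1.2383e-1)/ln(1.2383e-1/1.7344e-1) = ln(0.546136)/ln(0.713964) ≈ 1.7953.
Then e_3 ≈ e_2·(e_2/e_1)^p = 6.7628e-2·(0.546136)^1.7953 = 6.7628e-2·0.33758 ≈ 0.02283.

2.3e-2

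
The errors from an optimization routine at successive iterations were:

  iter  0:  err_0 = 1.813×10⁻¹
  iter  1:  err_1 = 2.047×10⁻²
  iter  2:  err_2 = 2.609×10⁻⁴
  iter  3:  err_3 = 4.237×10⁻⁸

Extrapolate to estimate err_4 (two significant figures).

1.1e-15

First estimate the order: p ≈ ln(err_3/err_2) / ln(err_2/err_1) = ln(4.237×10⁻⁸/2.609×10⁻⁴)/ln(2.609×10⁻⁴/2.047×10⁻²) = ln(0.000162399)/ln(0.0127455) ≈ 2.0001.
Then err_4 ≈ err_3·(err_3/err_2)^p = 4.237×10⁻⁸·(0.000162399)^2.0001 = 4.237×10⁻⁸·2.63504e-08 ≈ 1.116e-15.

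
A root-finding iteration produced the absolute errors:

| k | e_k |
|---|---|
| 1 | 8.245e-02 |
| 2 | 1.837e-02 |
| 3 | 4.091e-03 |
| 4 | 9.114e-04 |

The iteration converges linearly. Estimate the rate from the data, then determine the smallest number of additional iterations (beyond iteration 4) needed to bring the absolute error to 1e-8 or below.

Rate ρ ≈ e_4/e_3 = 9.114e-04/4.091e-03 = 0.2228.
After j more steps, e_{4+j} ≈ 9.114e-04·ρ^j; need ρ^j ≤ 1e-8/9.114e-04 = 1.09721e-05.
j ≥ ln(1.09721e-05)/ln(0.2228) = -11.4202/-1.50148 = 7.606.
So 8 more iterations are needed.

8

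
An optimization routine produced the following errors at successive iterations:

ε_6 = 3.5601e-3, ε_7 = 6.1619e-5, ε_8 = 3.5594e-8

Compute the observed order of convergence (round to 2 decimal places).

p ≈ ln(ε_8/ε_7) / ln(ε_7/ε_6)
  = ln(3.5594e-8/6.1619e-5) / ln(6.1619e-5/3.5601e-3)
  = ln(0.000577647) / ln(0.0173082)
  = -7.45655 / -4.05657 ≈ 1.83814

1.84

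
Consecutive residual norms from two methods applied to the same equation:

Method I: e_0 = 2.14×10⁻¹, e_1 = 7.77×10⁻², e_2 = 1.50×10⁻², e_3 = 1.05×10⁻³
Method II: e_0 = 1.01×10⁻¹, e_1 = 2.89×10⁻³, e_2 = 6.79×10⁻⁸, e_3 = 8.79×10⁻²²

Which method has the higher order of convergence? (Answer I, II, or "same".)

Method I: p ≈ ln(1.05×10⁻³/1.50×10⁻²)/ln(1.50×10⁻²/7.77×10⁻²) ≈ 1.62.
Method II: p ≈ ln(8.79×10⁻²²/6.79×10⁻⁸)/ln(6.79×10⁻⁸/2.89×10⁻³) ≈ 3.00.
Method II has the higher order (≈3.0 vs ≈1.6).

II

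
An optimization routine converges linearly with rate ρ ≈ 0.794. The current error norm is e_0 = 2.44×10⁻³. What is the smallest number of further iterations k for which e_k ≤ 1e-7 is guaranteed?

After k steps, e_k ≈ 2.44×10⁻³·0.794^k.
Need 0.794^k ≤ 1e-7/2.44×10⁻³ = 4.09836e-05.
k ≥ ln(4.09836e-05)/ln(0.794) = -10.1023/-0.23067 = 43.795.
Smallest integer k = 44.

44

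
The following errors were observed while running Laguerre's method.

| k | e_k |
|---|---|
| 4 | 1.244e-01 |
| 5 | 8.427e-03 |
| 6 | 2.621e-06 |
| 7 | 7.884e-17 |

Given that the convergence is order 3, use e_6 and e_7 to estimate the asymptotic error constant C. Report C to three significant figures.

4.38

C ≈ e_7 / e_6^3
  = 7.884e-17 / (2.621e-06)^3
  = 7.884e-17 / 1.80053e-17 ≈ 4.3787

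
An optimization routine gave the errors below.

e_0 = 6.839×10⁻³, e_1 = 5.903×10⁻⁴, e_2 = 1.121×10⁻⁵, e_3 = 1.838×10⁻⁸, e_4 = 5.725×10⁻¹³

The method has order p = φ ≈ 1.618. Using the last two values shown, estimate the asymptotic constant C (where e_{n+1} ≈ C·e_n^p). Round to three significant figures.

1.88

C ≈ e_4 / e_3^1.618
  = 5.725×10⁻¹³ / (1.838×10⁻⁸)^1.618
  = 5.725×10⁻¹³ / 3.04587e-13 ≈ 1.8796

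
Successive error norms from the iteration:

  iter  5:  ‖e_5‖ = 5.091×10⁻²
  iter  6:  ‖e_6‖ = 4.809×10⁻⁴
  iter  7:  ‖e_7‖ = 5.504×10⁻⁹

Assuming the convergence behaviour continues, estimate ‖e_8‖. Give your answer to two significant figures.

4.8e-21

First estimate the order: p ≈ ln(‖e_7‖/‖e_6‖) / ln(‖e_6‖/‖e_5‖) = ln(5.504×10⁻⁹/4.809×10⁻⁴)/ln(4.809×10⁻⁴/5.091×10⁻²) = ln(1.14452e-05)/ln(0.00944608) ≈ 2.4405.
Then ‖e_8‖ ≈ ‖e_7‖·(‖e_7‖/‖e_6‖)^p = 5.504×10⁻⁹·(1.14452e-05)^2.4405 = 5.504×10⁻⁹·8.72108e-13 ≈ 4.8e-21.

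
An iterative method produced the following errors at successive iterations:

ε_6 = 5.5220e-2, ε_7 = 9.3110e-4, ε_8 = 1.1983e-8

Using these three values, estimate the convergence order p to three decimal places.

p ≈ ln(ε_8/ε_7) / ln(ε_7/ε_6)
  = ln(1.1983e-8/9.3110e-4) / ln(9.3110e-4/5.5220e-2)
  = ln(1.28697e-05) / ln(0.0168616)
  = -11.260635 / -4.082716 ≈ 2.758124

2.758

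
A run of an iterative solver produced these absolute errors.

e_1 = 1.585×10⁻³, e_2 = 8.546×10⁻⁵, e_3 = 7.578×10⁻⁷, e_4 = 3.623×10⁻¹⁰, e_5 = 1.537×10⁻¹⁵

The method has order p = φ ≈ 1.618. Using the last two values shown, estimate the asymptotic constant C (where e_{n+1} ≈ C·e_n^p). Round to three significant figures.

C ≈ e_5 / e_4^1.618
  = 1.537×10⁻¹⁵ / (3.623×10⁻¹⁰)^1.618
  = 1.537×10⁻¹⁵ / 5.30362e-16 ≈ 2.898

2.90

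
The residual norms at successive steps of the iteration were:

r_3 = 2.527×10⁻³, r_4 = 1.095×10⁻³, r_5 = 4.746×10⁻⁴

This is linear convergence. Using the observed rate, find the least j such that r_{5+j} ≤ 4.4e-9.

Rate ρ ≈ r_5/r_4 = 4.746×10⁻⁴/1.095×10⁻³ = 0.4334.
After j more steps, r_{5+j} ≈ 4.746×10⁻⁴·ρ^j; need ρ^j ≤ 4.4e-9/4.746×10⁻⁴ = 9.27097e-06.
j ≥ ln(9.27097e-06)/ln(0.4334) = -11.5886/-0.83609 = 13.860.
So 14 more iterations are needed.

14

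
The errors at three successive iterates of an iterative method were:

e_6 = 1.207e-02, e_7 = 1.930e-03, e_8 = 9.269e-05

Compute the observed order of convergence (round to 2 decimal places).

p ≈ ln(e_8/e_7) / ln(e_7/e_6)
  = ln(9.269e-05/1.930e-03) / ln(1.930e-03/1.207e-02)
  = ln(0.0480259) / ln(0.159901)
  = -3.03601 / -1.83320 ≈ 1.65613

1.66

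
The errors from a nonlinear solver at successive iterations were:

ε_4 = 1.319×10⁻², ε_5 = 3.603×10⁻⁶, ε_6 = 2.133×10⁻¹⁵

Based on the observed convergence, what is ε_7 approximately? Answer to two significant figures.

First estimate the order: p ≈ ln(ε_6/ε_5) / ln(ε_5/ε_4) = ln(2.133×10⁻¹⁵/3.603×10⁻⁶)/ln(3.603×10⁻⁶/1.319×10⁻²) = ln(5.92007e-10)/ln(0.000273161) ≈ 2.5894.
Then ε_7 ≈ ε_6·(ε_6/ε_5)^p = 2.133×10⁻¹⁵·(5.92007e-10)^2.5894 = 2.133×10⁻¹⁵·1.27604e-24 ≈ 2.722e-39.

2.7e-39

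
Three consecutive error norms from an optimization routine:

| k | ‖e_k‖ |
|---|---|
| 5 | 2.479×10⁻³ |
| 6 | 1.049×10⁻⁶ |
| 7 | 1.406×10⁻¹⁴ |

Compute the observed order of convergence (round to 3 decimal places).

p ≈ ln(‖e_7‖/‖e_6‖) / ln(‖e_6‖/‖e_5‖)
  = ln(1.406×10⁻¹⁴/1.049×10⁻⁶) / ln(1.049×10⁻⁶/2.479×10⁻³)
  = ln(1.34032e-08) / ln(0.000423154)
  = -18.127772 / -7.767774 ≈ 2.333715

2.334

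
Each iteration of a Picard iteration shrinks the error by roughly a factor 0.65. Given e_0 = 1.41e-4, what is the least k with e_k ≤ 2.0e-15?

58

After k steps, e_k ≈ 1.41e-4·0.65^k.
Need 0.65^k ≤ 2.0e-15/1.41e-4 = 1.41844e-11.
k ≥ ln(1.41844e-11)/ln(0.65) = -24.9789/-0.43078 = 57.985.
Smallest integer k = 58.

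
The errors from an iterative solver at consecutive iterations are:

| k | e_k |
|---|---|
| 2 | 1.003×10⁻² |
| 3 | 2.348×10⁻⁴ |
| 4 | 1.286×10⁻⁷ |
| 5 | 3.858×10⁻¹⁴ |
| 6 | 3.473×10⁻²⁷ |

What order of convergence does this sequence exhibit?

2

Consecutive ratios: e_6/e_5 = 3.473×10⁻²⁷/3.858×10⁻¹⁴ = 9.00207e-14, e_5/e_4 = 3.858×10⁻¹⁴/1.286×10⁻⁷ = 3e-07.
p ≈ ln(9.00207e-14)/ln(3e-07) = -30.0387/-15.0195 ≈ 2.00.
So the convergence is quadratic (order 2).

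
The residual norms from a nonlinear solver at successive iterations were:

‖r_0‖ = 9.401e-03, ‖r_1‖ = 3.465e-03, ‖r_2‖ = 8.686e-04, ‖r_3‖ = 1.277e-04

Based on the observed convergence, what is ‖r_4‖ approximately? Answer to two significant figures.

First estimate the order: p ≈ ln(‖r_3‖/‖r_2‖) / ln(‖r_2‖/‖r_1‖) = ln(1.277e-04/8.686e-04)/ln(8.686e-04/3.465e-03) = ln(0.147018)/ln(0.250678) ≈ 1.3857.
Then ‖r_4‖ ≈ ‖r_3‖·(‖r_3‖/‖r_2‖)^p = 1.277e-04·(0.147018)^1.3857 = 1.277e-04·0.0701819 ≈ 8.962e-06.

9.0e-6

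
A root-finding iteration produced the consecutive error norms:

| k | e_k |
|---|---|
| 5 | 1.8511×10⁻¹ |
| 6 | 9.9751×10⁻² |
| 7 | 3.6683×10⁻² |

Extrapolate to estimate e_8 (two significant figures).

First estimate the order: p ≈ ln(e_7/e_6) / ln(e_6/e_5) = ln(3.6683×10⁻²/9.9751×10⁻²)/ln(9.9751×10⁻²/1.8511×10⁻¹) = ln(0.367746)/ln(0.538874) ≈ 1.6180.
Then e_8 ≈ e_7·(e_7/e_6)^p = 3.6683×10⁻²·(0.367746)^1.6180 = 3.6683×10⁻²·0.198179 ≈ 0.00727.

7.3e-3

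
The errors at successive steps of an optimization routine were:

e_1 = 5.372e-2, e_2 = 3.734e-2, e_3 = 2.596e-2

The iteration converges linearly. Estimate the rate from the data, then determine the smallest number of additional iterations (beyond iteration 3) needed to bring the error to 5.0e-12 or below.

Rate ρ ≈ e_3/e_2 = 2.596e-2/3.734e-2 = 0.6952.
After j more steps, e_{3+j} ≈ 2.596e-2·ρ^j; need ρ^j ≤ 5.0e-12/2.596e-2 = 1.92604e-10.
j ≥ ln(1.92604e-10)/ln(0.6952) = -22.3704/-0.36356 = 61.532.
So 62 more iterations are needed.

62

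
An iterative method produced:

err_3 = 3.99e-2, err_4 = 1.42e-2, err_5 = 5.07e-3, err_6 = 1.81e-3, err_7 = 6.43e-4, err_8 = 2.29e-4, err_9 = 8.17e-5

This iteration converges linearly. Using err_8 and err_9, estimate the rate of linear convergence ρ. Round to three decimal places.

ρ ≈ err_9/err_8 = 8.17e-5/2.29e-4 = 0.35677

0.357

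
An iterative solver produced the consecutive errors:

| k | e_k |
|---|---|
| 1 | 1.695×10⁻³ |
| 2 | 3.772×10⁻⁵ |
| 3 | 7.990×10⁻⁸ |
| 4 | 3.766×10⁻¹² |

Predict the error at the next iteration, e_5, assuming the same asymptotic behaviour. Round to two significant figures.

3.8e-19

First estimate the order: p ≈ ln(e_4/e_3) / ln(e_3/e_2) = ln(3.766×10⁻¹²/7.990×10⁻⁸)/ln(7.990×10⁻⁸/3.772×10⁻⁵) = ln(4.71339e-05)/ln(0.00211824) ≈ 1.6180.
Then e_5 ≈ e_4·(e_4/e_3)^p = 3.766×10⁻¹²·(4.71339e-05)^1.6180 = 3.766×10⁻¹²·9.98742e-08 ≈ 3.761e-19.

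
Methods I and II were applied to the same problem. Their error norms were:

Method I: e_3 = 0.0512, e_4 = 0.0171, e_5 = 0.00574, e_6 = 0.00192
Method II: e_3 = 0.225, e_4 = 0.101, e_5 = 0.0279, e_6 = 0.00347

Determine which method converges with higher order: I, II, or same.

Method I: p ≈ ln(0.00192/0.00574)/ln(0.00574/0.0171) ≈ 1.00.
Method II: p ≈ ln(0.00347/0.0279)/ln(0.0279/0.101) ≈ 1.62.
Method II has the higher order (≈1.6 vs ≈1.0).

II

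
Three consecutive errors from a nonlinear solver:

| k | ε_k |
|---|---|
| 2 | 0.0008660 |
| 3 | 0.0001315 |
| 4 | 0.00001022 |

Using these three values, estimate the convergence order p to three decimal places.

p ≈ ln(ε_4/ε_3) / ln(ε_3/ε_2)
  = ln(0.00001022/0.0001315) / ln(0.0001315/0.0008660)
  = ln(0.0777186) / ln(0.151848)
  = -2.554661 / -1.884875 ≈ 1.355348

1.355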